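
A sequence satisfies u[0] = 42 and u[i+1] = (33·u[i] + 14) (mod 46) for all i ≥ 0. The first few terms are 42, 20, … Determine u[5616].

40

We have u[0] = 42,  u[1] = 20,  u[2] = 30,  u[3] = 38,  u[4] = 26,  u[5] = 44,  u[6] = 40,  u[7] = 0,  u[8] = 14,  u[9] = 16,  u[10] = 36,  u[11] = 6,  u[12] = 28,  u[13] = 18,  u[14] = 10,  u[15] = 22,  u[16] = 4,  u[17] = 8,  u[18] = 2,  u[19] = 34,  u[20] = 32,  u[21] = 12,  u[22] = 42.
Since u[22] = u[0] = 42, the sequence is periodic with period 22.
So u[5616] = u[0 + ((5616-0) mod 22)] = u[6] = 40.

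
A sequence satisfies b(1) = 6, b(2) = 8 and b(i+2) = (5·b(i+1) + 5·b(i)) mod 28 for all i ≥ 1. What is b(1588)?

Computing terms: b(1) = 6, b(2) = 8, b(3) = 14, b(4) = 26, b(5) = 4, b(6) = 10, b(7) = 14, b(8) = 8, b(9) = 26, b(10) = 2, b(11) = 0, b(12) = 10, b(13) = 22, b(14) = 20, b(15) = 14, b(16) = 2, b(17) = 24, b(18) = 18, b(19) = 14, b(20) = 20, b(21) = 2, b(22) = 26, b(23) = 0, b(24) = 18, b(25) = 6, b(26) = 8.
The sequence repeats with period 24.
(1588 - 1) mod 24 = 3, so b(1588) = b(4) = 26.

26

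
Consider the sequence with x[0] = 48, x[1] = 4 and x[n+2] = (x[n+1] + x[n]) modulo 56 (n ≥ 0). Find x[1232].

20

Listing terms: x[0] = 48,  x[1] = 4,  x[2] = 52,  x[3] = 0,  x[4] = 52,  x[5] = 52,  x[6] = 48,  x[7] = 44,  x[8] = 36,  x[9] = 24,  x[10] = 4,  x[11] = 28,  x[12] = 32,  x[13] = 4,  x[14] = 36,  x[15] = 40,  x[16] = 20,  x[17] = 4,  x[18] = 24,  x[19] = 28,  x[20] = 52,  x[21] = 24,  x[22] = 20,  x[23] = 44,  x[24] = 8,  x[25] = 52,  x[26] = 4,  x[27] = 0,  x[28] = 4,  x[29] = 4,  x[30] = 8,  x[31] = 12,  x[32] = 20,  x[33] = 32,  x[34] = 52,  x[35] = 28,  x[36] = 24,  x[37] = 52,  x[38] = 20,  x[39] = 16,  x[40] = 36,  x[41] = 52,  x[42] = 32,  x[43] = 28,  x[44] = 4,  x[45] = 32,  x[46] = 36,  x[47] = 12,  x[48] = 48,  x[49] = 4.
Since (x[48], x[49]) = (x[0], x[1]) = (48, 4) (two consecutive terms determine the rest), the sequence is periodic with period 48.
(1232 - 0) mod 48 = 32, so x[1232] = x[32] = 20.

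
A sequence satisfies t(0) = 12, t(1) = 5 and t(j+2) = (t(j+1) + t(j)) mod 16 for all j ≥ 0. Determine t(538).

t(0) = 12; t(1) = 5; t(2) = 1; t(3) = 6; t(4) = 7; t(5) = 13; t(6) = 4; t(7) = 1; t(8) = 5; t(9) = 6; t(10) = 11; t(11) = 1; t(12) = 12; t(13) = 13; t(14) = 9; t(15) = 6; t(16) = 15; t(17) = 5; t(18) = 4; t(19) = 9; t(20) = 13; t(21) = 6; t(22) = 3; t(23) = 9; t(24) = 12; t(25) = 5.
Since (t(24), t(25)) = (t(0), t(1)) = (12, 5) (two consecutive terms determine the rest), the sequence is periodic with period 24.
(538 - 0) mod 24 = 10, so t(538) = t(10) = 11.

11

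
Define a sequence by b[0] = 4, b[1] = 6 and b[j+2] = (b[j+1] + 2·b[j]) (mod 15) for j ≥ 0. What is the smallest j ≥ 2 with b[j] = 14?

2

b[0] = 4,  b[1] = 6,  b[2] = 14,  b[3] = 11,  b[4] = 9,  b[5] = 1,  b[6] = 4,  b[7] = 6.
The sequence repeats with period 6.
The value 14 first appears (with j ≥ 2) at b[2].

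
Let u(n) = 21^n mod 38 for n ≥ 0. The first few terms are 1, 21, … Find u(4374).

Listing terms: u(0) = 1, u(1) = 21, u(2) = 23, u(3) = 27, u(4) = 35, u(5) = 13, u(6) = 7, u(7) = 33, u(8) = 9, u(9) = 37, u(10) = 17, u(11) = 15, u(12) = 11, u(13) = 3, u(14) = 25, u(15) = 31, u(16) = 5, u(17) = 29, u(18) = 1.
The sequence repeats with period 18.
(4374 - 0) mod 18 = 0, so u(4374) = u(0) = 1.

1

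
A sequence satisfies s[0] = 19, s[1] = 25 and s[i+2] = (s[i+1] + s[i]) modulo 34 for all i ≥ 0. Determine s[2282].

Listing terms: s[0] = 19; s[1] = 25; s[2] = 10; s[3] = 1; s[4] = 11; s[5] = 12; s[6] = 23; s[7] = 1; s[8] = 24; s[9] = 25; s[10] = 15; s[11] = 6; s[12] = 21; s[13] = 27; s[14] = 14; s[15] = 7; s[16] = 21; s[17] = 28; s[18] = 15; s[19] = 9; s[20] = 24; s[21] = 33; s[22] = 23; s[23] = 22; s[24] = 11; s[25] = 33; s[26] = 10; s[27] = 9; s[28] = 19; s[29] = 28; s[30] = 13; s[31] = 7; s[32] = 20; s[33] = 27; s[34] = 13; s[35] = 6; s[36] = 19; s[37] = 25.
The sequence repeats with period 36.
So s[2282] = s[0 + ((2282-0) mod 36)] = s[14] = 14.

14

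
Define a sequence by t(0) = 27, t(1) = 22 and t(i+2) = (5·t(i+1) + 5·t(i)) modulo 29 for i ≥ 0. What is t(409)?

28

Computing terms: t(0) = 27; t(1) = 22; t(2) = 13; t(3) = 1; t(4) = 12; t(5) = 7; t(6) = 8; t(7) = 17; t(8) = 9; t(9) = 14; t(10) = 28; t(11) = 7; t(12) = 1; t(13) = 11; t(14) = 2; t(15) = 7; t(16) = 16; t(17) = 28; t(18) = 17; t(19) = 22; t(20) = 21; t(21) = 12; t(22) = 20; t(23) = 15; t(24) = 1; t(25) = 22; t(26) = 28; t(27) = 18; t(28) = 27; t(29) = 22.
The sequence repeats with period 28.
(409 - 0) mod 28 = 17, so t(409) = t(17) = 28.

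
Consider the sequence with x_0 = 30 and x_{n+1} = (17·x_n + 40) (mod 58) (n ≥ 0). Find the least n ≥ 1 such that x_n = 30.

Computing terms: x_0 = 30,  x_1 = 28,  x_2 = 52,  x_3 = 54,  x_4 = 30.
The sequence repeats with period 4.
The value 30 next appears (with n ≥ 1) at x_4.

4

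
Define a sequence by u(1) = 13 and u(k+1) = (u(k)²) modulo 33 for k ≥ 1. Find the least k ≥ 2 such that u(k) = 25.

4

u(1) = 13,  u(2) = 4,  u(3) = 16,  u(4) = 25,  u(5) = 31,  u(6) = 4.
Since u(6) = u(2) = 4, the sequence is eventually periodic: after a pre-period of length 1 it cycles with period 4.
The value 25 first appears (with k ≥ 2) at u(4).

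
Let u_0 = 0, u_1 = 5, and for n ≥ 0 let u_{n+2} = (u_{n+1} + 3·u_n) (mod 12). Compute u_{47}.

11

We have u_0 = 0; u_1 = 5; u_2 = 5; u_3 = 8; u_4 = 11; u_5 = 11; u_6 = 8; u_7 = 5; u_8 = 5.
Since (u_7, u_8) = (u_1, u_2) = (5, 5) (two consecutive terms determine the rest), the sequence is eventually periodic: after a pre-period of length 1 it cycles with period 6.
For n ≥ 1, u_n depends only on (n - 1) mod 6. (47 - 1) mod 6 = 4, so u_{47} = u_5 = 11.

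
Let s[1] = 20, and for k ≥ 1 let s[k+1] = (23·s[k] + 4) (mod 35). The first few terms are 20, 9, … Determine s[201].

15

We have s[1] = 20,  s[2] = 9,  s[3] = 1,  s[4] = 27,  s[5] = 30,  s[6] = 29,  s[7] = 6,  s[8] = 2,  s[9] = 15,  s[10] = 34,  s[11] = 16,  s[12] = 22,  s[13] = 20.
Since s[13] = s[1] = 20, the sequence is periodic with period 12.
(201 - 1) mod 12 = 8, so s[201] = s[9] = 15.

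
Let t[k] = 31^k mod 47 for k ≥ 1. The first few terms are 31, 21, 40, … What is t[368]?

Listing terms: t[1] = 31, t[2] = 21, t[3] = 40, t[4] = 18, t[5] = 41, t[6] = 2, t[7] = 15, t[8] = 42, t[9] = 33, t[10] = 36, t[11] = 35, t[12] = 4, t[13] = 30, t[14] = 37, t[15] = 19, t[16] = 25, t[17] = 23, t[18] = 8, t[19] = 13, t[20] = 27, t[21] = 38, t[22] = 3, t[23] = 46, t[24] = 16, t[25] = 26, t[26] = 7, t[27] = 29, t[28] = 6, t[29] = 45, t[30] = 32, t[31] = 5, t[32] = 14, t[33] = 11, t[34] = 12, t[35] = 43, t[36] = 17, t[37] = 10, t[38] = 28, t[39] = 22, t[40] = 24, t[41] = 39, t[42] = 34, t[43] = 20, t[44] = 9, t[45] = 44, t[46] = 1, t[47] = 31.
The sequence repeats with period 46.
(368 - 1) mod 46 = 45, so t[368] = t[46] = 1.

1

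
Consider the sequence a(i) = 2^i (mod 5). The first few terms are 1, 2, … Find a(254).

Computing terms: a(0) = 1; a(1) = 2; a(2) = 4; a(3) = 3; a(4) = 1.
The sequence repeats with period 4.
So a(254) = a(0 + ((254-0) mod 4)) = a(2) = 4.

4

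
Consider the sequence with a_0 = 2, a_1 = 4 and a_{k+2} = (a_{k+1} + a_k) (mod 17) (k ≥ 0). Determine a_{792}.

2

We have a_0 = 2, a_1 = 4, a_2 = 6, a_3 = 10, a_4 = 16, a_5 = 9, a_6 = 8, a_7 = 0, a_8 = 8, a_9 = 8, a_{10} = 16, a_{11} = 7, a_{12} = 6, a_{13} = 13, a_{14} = 2, a_{15} = 15, a_{16} = 0, a_{17} = 15, a_{18} = 15, a_{19} = 13, a_{20} = 11, a_{21} = 7, a_{22} = 1, a_{23} = 8, a_{24} = 9, a_{25} = 0, a_{26} = 9, a_{27} = 9, a_{28} = 1, a_{29} = 10, a_{30} = 11, a_{31} = 4, a_{32} = 15, a_{33} = 2, a_{34} = 0, a_{35} = 2, a_{36} = 2, a_{37} = 4.
The sequence repeats with period 36.
So a_{792} = a_{0 + ((792-0) mod 36)} = a_0 = 2.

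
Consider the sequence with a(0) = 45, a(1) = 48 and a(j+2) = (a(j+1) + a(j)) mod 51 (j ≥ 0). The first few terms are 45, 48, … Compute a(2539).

3

We have a(0) = 45; a(1) = 48; a(2) = 42; a(3) = 39; a(4) = 30; a(5) = 18; a(6) = 48; a(7) = 15; a(8) = 12; a(9) = 27; a(10) = 39; a(11) = 15; a(12) = 3; a(13) = 18; a(14) = 21; a(15) = 39; a(16) = 9; a(17) = 48; a(18) = 6; a(19) = 3; a(20) = 9; a(21) = 12; a(22) = 21; a(23) = 33; a(24) = 3; a(25) = 36; a(26) = 39; a(27) = 24; a(28) = 12; a(29) = 36; a(30) = 48; a(31) = 33; a(32) = 30; a(33) = 12; a(34) = 42; a(35) = 3; a(36) = 45; a(37) = 48.
Since (a(36), a(37)) = (a(0), a(1)) = (45, 48) (two consecutive terms determine the rest), the sequence is periodic with period 36.
(2539 - 0) mod 36 = 19, so a(2539) = a(19) = 3.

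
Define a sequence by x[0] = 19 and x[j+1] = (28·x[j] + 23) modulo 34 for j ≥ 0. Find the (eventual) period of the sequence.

x[0] = 19,  x[1] = 11,  x[2] = 25,  x[3] = 9,  x[4] = 3,  x[5] = 5,  x[6] = 27,  x[7] = 31,  x[8] = 7,  x[9] = 15,  x[10] = 1,  x[11] = 17,  x[12] = 23,  x[13] = 21,  x[14] = 33,  x[15] = 29,  x[16] = 19.
The sequence repeats with period 16.

16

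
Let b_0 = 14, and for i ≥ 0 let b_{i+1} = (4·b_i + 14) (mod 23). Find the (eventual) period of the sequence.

Listing terms: b_0 = 14, b_1 = 1, b_2 = 18, b_3 = 17, b_4 = 13, b_5 = 20, b_6 = 2, b_7 = 22, b_8 = 10, b_9 = 8, b_{10} = 0, b_{11} = 14.
Since b_{11} = b_0 = 14, the sequence is periodic with period 11.

11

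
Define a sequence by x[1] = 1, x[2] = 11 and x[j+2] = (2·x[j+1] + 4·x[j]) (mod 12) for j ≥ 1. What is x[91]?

8

Listing terms: x[1] = 1,  x[2] = 11,  x[3] = 2,  x[4] = 0,  x[5] = 8,  x[6] = 4,  x[7] = 4,  x[8] = 0,  x[9] = 4,  x[10] = 8,  x[11] = 8,  x[12] = 0,  x[13] = 8.
Since (x[12], x[13]) = (x[4], x[5]) = (0, 8) (two consecutive terms determine the rest), the sequence is eventually periodic: after a pre-period of length 3 it cycles with period 8.
For j ≥ 4, x[j] depends only on (j - 4) mod 8. (91 - 4) mod 8 = 7, so x[91] = x[11] = 8.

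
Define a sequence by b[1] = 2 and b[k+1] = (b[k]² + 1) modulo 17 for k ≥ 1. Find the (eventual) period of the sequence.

We have b[1] = 2; b[2] = 5; b[3] = 9; b[4] = 14; b[5] = 10; b[6] = 16; b[7] = 2.
The sequence repeats with period 6.

6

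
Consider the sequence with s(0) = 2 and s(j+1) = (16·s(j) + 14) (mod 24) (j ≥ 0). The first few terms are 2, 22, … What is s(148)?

22

s(0) = 2,  s(1) = 22,  s(2) = 6,  s(3) = 14,  s(4) = 22.
Since s(4) = s(1) = 22, the sequence is eventually periodic: after a pre-period of length 1 it cycles with period 3.
For j ≥ 1, s(j) depends only on (j - 1) mod 3. (148 - 1) mod 3 = 0, so s(148) = s(1) = 22.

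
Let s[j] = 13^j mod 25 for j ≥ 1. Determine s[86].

s[1] = 13,  s[2] = 19,  s[3] = 22,  s[4] = 11,  s[5] = 18,  s[6] = 9,  s[7] = 17,  s[8] = 21,  s[9] = 23,  s[10] = 24,  s[11] = 12,  s[12] = 6,  s[13] = 3,  s[14] = 14,  s[15] = 7,  s[16] = 16,  s[17] = 8,  s[18] = 4,  s[19] = 2,  s[20] = 1,  s[21] = 13.
Since s[21] = s[1] = 13, the sequence is periodic with period 20.
So s[86] = s[1 + ((86-1) mod 20)] = s[6] = 9.

9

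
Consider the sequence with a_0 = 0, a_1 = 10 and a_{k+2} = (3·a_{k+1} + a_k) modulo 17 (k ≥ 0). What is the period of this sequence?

16

We have a_0 = 0, a_1 = 10, a_2 = 13, a_3 = 15, a_4 = 7, a_5 = 2, a_6 = 13, a_7 = 7, a_8 = 0, a_9 = 7, a_{10} = 4, a_{11} = 2, a_{12} = 10, a_{13} = 15, a_{14} = 4, a_{15} = 10, a_{16} = 0, a_{17} = 10.
The sequence repeats with period 16.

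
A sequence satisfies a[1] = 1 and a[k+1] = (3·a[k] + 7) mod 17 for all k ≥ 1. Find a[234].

0

Computing terms: a[1] = 1, a[2] = 10, a[3] = 3, a[4] = 16, a[5] = 4, a[6] = 2, a[7] = 13, a[8] = 12, a[9] = 9, a[10] = 0, a[11] = 7, a[12] = 11, a[13] = 6, a[14] = 8, a[15] = 14, a[16] = 15, a[17] = 1.
The sequence repeats with period 16.
So a[234] = a[1 + ((234-1) mod 16)] = a[10] = 0.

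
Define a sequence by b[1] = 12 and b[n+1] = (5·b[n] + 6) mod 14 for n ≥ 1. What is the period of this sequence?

6

We have b[1] = 12,  b[2] = 10,  b[3] = 0,  b[4] = 6,  b[5] = 8,  b[6] = 4,  b[7] = 12.
The sequence repeats with period 6.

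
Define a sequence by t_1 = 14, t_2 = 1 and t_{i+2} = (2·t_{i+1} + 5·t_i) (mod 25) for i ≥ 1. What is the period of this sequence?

20

t_1 = 14, t_2 = 1, t_3 = 22, t_4 = 24, t_5 = 8, t_6 = 11, t_7 = 12, t_8 = 4, t_9 = 18, t_{10} = 6, t_{11} = 2, t_{12} = 9, t_{13} = 3, t_{14} = 1, t_{15} = 17, t_{16} = 14, t_{17} = 13, t_{18} = 21, t_{19} = 7, t_{20} = 19, t_{21} = 23, t_{22} = 16, t_{23} = 22, t_{24} = 24.
Since (t_{23}, t_{24}) = (t_3, t_4) = (22, 24) (two consecutive terms determine the rest), the sequence is eventually periodic: after a pre-period of length 2 it cycles with period 20.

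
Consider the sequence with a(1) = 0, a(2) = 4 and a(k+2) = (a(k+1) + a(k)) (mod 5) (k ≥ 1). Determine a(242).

4

We have a(1) = 0, a(2) = 4, a(3) = 4, a(4) = 3, a(5) = 2, a(6) = 0, a(7) = 2, a(8) = 2, a(9) = 4, a(10) = 1, a(11) = 0, a(12) = 1, a(13) = 1, a(14) = 2, a(15) = 3, a(16) = 0, a(17) = 3, a(18) = 3, a(19) = 1, a(20) = 4, a(21) = 0, a(22) = 4.
The sequence repeats with period 20.
(242 - 1) mod 20 = 1, so a(242) = a(2) = 4.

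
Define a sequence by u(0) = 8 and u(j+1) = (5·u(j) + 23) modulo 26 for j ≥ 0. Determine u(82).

u(0) = 8; u(1) = 11; u(2) = 0; u(3) = 23; u(4) = 8.
Since u(4) = u(0) = 8, the sequence is periodic with period 4.
So u(82) = u(0 + ((82-0) mod 4)) = u(2) = 0.

0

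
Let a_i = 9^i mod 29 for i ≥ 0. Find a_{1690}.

a_0 = 1, a_1 = 9, a_2 = 23, a_3 = 4, a_4 = 7, a_5 = 5, a_6 = 16, a_7 = 28, a_8 = 20, a_9 = 6, a_{10} = 25, a_{11} = 22, a_{12} = 24, a_{13} = 13, a_{14} = 1.
The sequence repeats with period 14.
So a_{1690} = a_{0 + ((1690-0) mod 14)} = a_{10} = 25.

25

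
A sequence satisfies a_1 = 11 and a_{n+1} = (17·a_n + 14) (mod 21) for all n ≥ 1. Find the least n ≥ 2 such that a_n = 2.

Computing terms: a_1 = 11; a_2 = 12; a_3 = 8; a_4 = 3; a_5 = 2; a_6 = 6; a_7 = 11.
The sequence repeats with period 6.
The value 2 first appears (with n ≥ 2) at a_5.

5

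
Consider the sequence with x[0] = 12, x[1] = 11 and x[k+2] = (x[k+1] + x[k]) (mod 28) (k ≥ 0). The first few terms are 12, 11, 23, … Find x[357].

14

Computing terms: x[0] = 12,  x[1] = 11,  x[2] = 23,  x[3] = 6,  x[4] = 1,  x[5] = 7,  x[6] = 8,  x[7] = 15,  x[8] = 23,  x[9] = 10,  x[10] = 5,  x[11] = 15,  x[12] = 20,  x[13] = 7,  x[14] = 27,  x[15] = 6,  x[16] = 5,  x[17] = 11,  x[18] = 16,  x[19] = 27,  x[20] = 15,  x[21] = 14,  x[22] = 1,  x[23] = 15,  x[24] = 16,  x[25] = 3,  x[26] = 19,  x[27] = 22,  x[28] = 13,  x[29] = 7,  x[30] = 20,  x[31] = 27,  x[32] = 19,  x[33] = 18,  x[34] = 9,  x[35] = 27,  x[36] = 8,  x[37] = 7,  x[38] = 15,  x[39] = 22,  x[40] = 9,  x[41] = 3,  x[42] = 12,  x[43] = 15,  x[44] = 27,  x[45] = 14,  x[46] = 13,  x[47] = 27,  x[48] = 12,  x[49] = 11.
The sequence repeats with period 48.
So x[357] = x[0 + ((357-0) mod 48)] = x[21] = 14.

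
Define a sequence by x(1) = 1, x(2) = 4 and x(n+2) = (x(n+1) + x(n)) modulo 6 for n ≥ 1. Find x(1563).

5

x(1) = 1,  x(2) = 4,  x(3) = 5,  x(4) = 3,  x(5) = 2,  x(6) = 5,  x(7) = 1,  x(8) = 0,  x(9) = 1,  x(10) = 1,  x(11) = 2,  x(12) = 3,  x(13) = 5,  x(14) = 2,  x(15) = 1,  x(16) = 3,  x(17) = 4,  x(18) = 1,  x(19) = 5,  x(20) = 0,  x(21) = 5,  x(22) = 5,  x(23) = 4,  x(24) = 3,  x(25) = 1,  x(26) = 4.
The sequence repeats with period 24.
(1563 - 1) mod 24 = 2, so x(1563) = x(3) = 5.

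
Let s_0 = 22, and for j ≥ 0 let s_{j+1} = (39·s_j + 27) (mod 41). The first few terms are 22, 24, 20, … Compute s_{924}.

We have s_0 = 22,  s_1 = 24,  s_2 = 20,  s_3 = 28,  s_4 = 12,  s_5 = 3,  s_6 = 21,  s_7 = 26,  s_8 = 16,  s_9 = 36,  s_{10} = 37,  s_{11} = 35,  s_{12} = 39,  s_{13} = 31,  s_{14} = 6,  s_{15} = 15,  s_{16} = 38,  s_{17} = 33,  s_{18} = 2,  s_{19} = 23,  s_{20} = 22.
The sequence repeats with period 20.
(924 - 0) mod 20 = 4, so s_{924} = s_4 = 12.

12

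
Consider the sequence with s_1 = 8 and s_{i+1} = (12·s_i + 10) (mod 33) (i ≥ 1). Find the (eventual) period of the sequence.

Listing terms: s_1 = 8; s_2 = 7; s_3 = 28; s_4 = 16; s_5 = 4; s_6 = 25; s_7 = 13; s_8 = 1; s_9 = 22; s_{10} = 10; s_{11} = 31; s_{12} = 19; s_{13} = 7.
Since s_{13} = s_2 = 7, the sequence is eventually periodic: after a pre-period of length 1 it cycles with period 11.

11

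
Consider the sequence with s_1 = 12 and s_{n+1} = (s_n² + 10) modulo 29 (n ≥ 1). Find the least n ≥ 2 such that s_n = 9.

Listing terms: s_1 = 12; s_2 = 9; s_3 = 4; s_4 = 26; s_5 = 19; s_6 = 23; s_7 = 17; s_8 = 9.
Since s_8 = s_2 = 9, the sequence is eventually periodic: after a pre-period of length 1 it cycles with period 6.
The value 9 first appears (with n ≥ 2) at s_2.

2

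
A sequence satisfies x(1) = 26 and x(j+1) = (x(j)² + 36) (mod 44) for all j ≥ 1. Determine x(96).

12

x(1) = 26, x(2) = 8, x(3) = 12, x(4) = 4, x(5) = 8.
Since x(5) = x(2) = 8, the sequence is eventually periodic: after a pre-period of length 1 it cycles with period 3.
For j ≥ 2, x(j) depends only on (j - 2) mod 3. (96 - 2) mod 3 = 1, so x(96) = x(3) = 12.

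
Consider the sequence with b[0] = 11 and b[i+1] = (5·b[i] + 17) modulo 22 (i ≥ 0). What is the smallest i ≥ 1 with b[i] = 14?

Listing terms: b[0] = 11, b[1] = 6, b[2] = 3, b[3] = 10, b[4] = 1, b[5] = 0, b[6] = 17, b[7] = 14, b[8] = 21, b[9] = 12, b[10] = 11.
Since b[10] = b[0] = 11, the sequence is periodic with period 10.
The value 14 first appears (with i ≥ 1) at b[7].

7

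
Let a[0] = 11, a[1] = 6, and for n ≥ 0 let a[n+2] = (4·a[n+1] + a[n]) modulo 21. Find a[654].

a[0] = 11, a[1] = 6, a[2] = 14, a[3] = 20, a[4] = 10, a[5] = 18, a[6] = 19, a[7] = 10, a[8] = 17, a[9] = 15, a[10] = 14, a[11] = 8, a[12] = 4, a[13] = 3, a[14] = 16, a[15] = 4, a[16] = 11, a[17] = 6.
The sequence repeats with period 16.
(654 - 0) mod 16 = 14, so a[654] = a[14] = 16.

16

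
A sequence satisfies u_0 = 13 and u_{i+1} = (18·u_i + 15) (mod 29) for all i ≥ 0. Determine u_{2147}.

Listing terms: u_0 = 13, u_1 = 17, u_2 = 2, u_3 = 22, u_4 = 5, u_5 = 18, u_6 = 20, u_7 = 27, u_8 = 8, u_9 = 14, u_{10} = 6, u_{11} = 7, u_{12} = 25, u_{13} = 1, u_{14} = 4, u_{15} = 0, u_{16} = 15, u_{17} = 24, u_{18} = 12, u_{19} = 28, u_{20} = 26, u_{21} = 19, u_{22} = 9, u_{23} = 3, u_{24} = 11, u_{25} = 10, u_{26} = 21, u_{27} = 16, u_{28} = 13.
Since u_{28} = u_0 = 13, the sequence is periodic with period 28.
So u_{2147} = u_{0 + ((2147-0) mod 28)} = u_{19} = 28.

28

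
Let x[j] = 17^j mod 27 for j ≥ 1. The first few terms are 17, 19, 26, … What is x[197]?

8

We have x[1] = 17,  x[2] = 19,  x[3] = 26,  x[4] = 10,  x[5] = 8,  x[6] = 1,  x[7] = 17.
The sequence repeats with period 6.
(197 - 1) mod 6 = 4, so x[197] = x[5] = 8.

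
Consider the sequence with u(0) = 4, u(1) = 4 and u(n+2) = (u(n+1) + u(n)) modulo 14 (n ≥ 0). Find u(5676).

8

Listing terms: u(0) = 4, u(1) = 4, u(2) = 8, u(3) = 12, u(4) = 6, u(5) = 4, u(6) = 10, u(7) = 0, u(8) = 10, u(9) = 10, u(10) = 6, u(11) = 2, u(12) = 8, u(13) = 10, u(14) = 4, u(15) = 0, u(16) = 4, u(17) = 4.
Since (u(16), u(17)) = (u(0), u(1)) = (4, 4) (two consecutive terms determine the rest), the sequence is periodic with period 16.
(5676 - 0) mod 16 = 12, so u(5676) = u(12) = 8.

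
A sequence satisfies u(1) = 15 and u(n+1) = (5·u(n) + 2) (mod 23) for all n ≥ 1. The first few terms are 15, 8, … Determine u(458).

Listing terms: u(1) = 15, u(2) = 8, u(3) = 19, u(4) = 5, u(5) = 4, u(6) = 22, u(7) = 20, u(8) = 10, u(9) = 6, u(10) = 9, u(11) = 1, u(12) = 7, u(13) = 14, u(14) = 3, u(15) = 17, u(16) = 18, u(17) = 0, u(18) = 2, u(19) = 12, u(20) = 16, u(21) = 13, u(22) = 21, u(23) = 15.
The sequence repeats with period 22.
So u(458) = u(1 + ((458-1) mod 22)) = u(18) = 2.

2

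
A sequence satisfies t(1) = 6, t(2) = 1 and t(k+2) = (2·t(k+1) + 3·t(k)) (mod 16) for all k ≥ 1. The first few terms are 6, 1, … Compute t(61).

Listing terms: t(1) = 6; t(2) = 1; t(3) = 4; t(4) = 11; t(5) = 2; t(6) = 5; t(7) = 0; t(8) = 15; t(9) = 14; t(10) = 9; t(11) = 12; t(12) = 3; t(13) = 10; t(14) = 13; t(15) = 8; t(16) = 7; t(17) = 6; t(18) = 1.
Since (t(17), t(18)) = (t(1), t(2)) = (6, 1) (two consecutive terms determine the rest), the sequence is periodic with period 16.
So t(61) = t(1 + ((61-1) mod 16)) = t(13) = 10.

10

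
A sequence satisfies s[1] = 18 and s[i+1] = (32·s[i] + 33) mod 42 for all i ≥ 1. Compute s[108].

33

s[1] = 18, s[2] = 21, s[3] = 33, s[4] = 39, s[5] = 21.
Since s[5] = s[2] = 21, the sequence is eventually periodic: after a pre-period of length 1 it cycles with period 3.
For i ≥ 2, s[i] depends only on (i - 2) mod 3. (108 - 2) mod 3 = 1, so s[108] = s[3] = 33.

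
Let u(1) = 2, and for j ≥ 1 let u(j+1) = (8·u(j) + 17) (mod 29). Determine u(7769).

21

Computing terms: u(1) = 2; u(2) = 4; u(3) = 20; u(4) = 3; u(5) = 12; u(6) = 26; u(7) = 22; u(8) = 19; u(9) = 24; u(10) = 6; u(11) = 7; u(12) = 15; u(13) = 21; u(14) = 11; u(15) = 18; u(16) = 16; u(17) = 0; u(18) = 17; u(19) = 8; u(20) = 23; u(21) = 27; u(22) = 1; u(23) = 25; u(24) = 14; u(25) = 13; u(26) = 5; u(27) = 28; u(28) = 9; u(29) = 2.
The sequence repeats with period 28.
So u(7769) = u(1 + ((7769-1) mod 28)) = u(13) = 21.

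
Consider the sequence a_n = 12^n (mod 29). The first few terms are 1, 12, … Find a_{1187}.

17

We have a_0 = 1; a_1 = 12; a_2 = 28; a_3 = 17; a_4 = 1.
The sequence repeats with period 4.
(1187 - 0) mod 4 = 3, so a_{1187} = a_3 = 17.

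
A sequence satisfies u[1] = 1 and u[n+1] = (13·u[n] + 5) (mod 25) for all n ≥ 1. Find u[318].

13

Listing terms: u[1] = 1; u[2] = 18; u[3] = 14; u[4] = 12; u[5] = 11; u[6] = 23; u[7] = 4; u[8] = 7; u[9] = 21; u[10] = 3; u[11] = 19; u[12] = 2; u[13] = 6; u[14] = 8; u[15] = 9; u[16] = 22; u[17] = 16; u[18] = 13; u[19] = 24; u[20] = 17; u[21] = 1.
The sequence repeats with period 20.
(318 - 1) mod 20 = 17, so u[318] = u[18] = 13.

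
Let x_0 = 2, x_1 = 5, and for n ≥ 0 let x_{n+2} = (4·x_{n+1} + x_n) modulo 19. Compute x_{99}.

We have x_0 = 2,  x_1 = 5,  x_2 = 3,  x_3 = 17,  x_4 = 14,  x_5 = 16,  x_6 = 2,  x_7 = 5.
Since (x_6, x_7) = (x_0, x_1) = (2, 5) (two consecutive terms determine the rest), the sequence is periodic with period 6.
(99 - 0) mod 6 = 3, so x_{99} = x_3 = 17.

17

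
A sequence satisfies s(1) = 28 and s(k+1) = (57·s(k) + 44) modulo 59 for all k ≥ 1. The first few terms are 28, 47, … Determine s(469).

51

Listing terms: s(1) = 28,  s(2) = 47,  s(3) = 9,  s(4) = 26,  s(5) = 51,  s(6) = 1,  s(7) = 42,  s(8) = 19,  s(9) = 6,  s(10) = 32,  s(11) = 39,  s(12) = 25,  s(13) = 53,  s(14) = 56,  s(15) = 50,  s(16) = 3,  s(17) = 38,  s(18) = 27,  s(19) = 49,  s(20) = 5,  s(21) = 34,  s(22) = 35,  s(23) = 33,  s(24) = 37,  s(25) = 29,  s(26) = 45,  s(27) = 13,  s(28) = 18,  s(29) = 8,  s(30) = 28.
Since s(30) = s(1) = 28, the sequence is periodic with period 29.
So s(469) = s(1 + ((469-1) mod 29)) = s(5) = 51.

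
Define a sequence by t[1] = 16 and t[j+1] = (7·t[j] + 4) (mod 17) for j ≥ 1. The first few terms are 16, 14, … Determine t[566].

7

Computing terms: t[1] = 16,  t[2] = 14,  t[3] = 0,  t[4] = 4,  t[5] = 15,  t[6] = 7,  t[7] = 2,  t[8] = 1,  t[9] = 11,  t[10] = 13,  t[11] = 10,  t[12] = 6,  t[13] = 12,  t[14] = 3,  t[15] = 8,  t[16] = 9,  t[17] = 16.
Since t[17] = t[1] = 16, the sequence is periodic with period 16.
(566 - 1) mod 16 = 5, so t[566] = t[6] = 7.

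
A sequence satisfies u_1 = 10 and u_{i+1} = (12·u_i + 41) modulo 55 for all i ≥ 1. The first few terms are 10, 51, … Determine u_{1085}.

Computing terms: u_1 = 10, u_2 = 51, u_3 = 48, u_4 = 12, u_5 = 20, u_6 = 6, u_7 = 3, u_8 = 22, u_9 = 30, u_{10} = 16, u_{11} = 13, u_{12} = 32, u_{13} = 40, u_{14} = 26, u_{15} = 23, u_{16} = 42, u_{17} = 50, u_{18} = 36, u_{19} = 33, u_{20} = 52, u_{21} = 5, u_{22} = 46, u_{23} = 43, u_{24} = 7, u_{25} = 15, u_{26} = 1, u_{27} = 53, u_{28} = 17, u_{29} = 25, u_{30} = 11, u_{31} = 8, u_{32} = 27, u_{33} = 35, u_{34} = 21, u_{35} = 18, u_{36} = 37, u_{37} = 45, u_{38} = 31, u_{39} = 28, u_{40} = 47, u_{41} = 0, u_{42} = 41, u_{43} = 38, u_{44} = 2, u_{45} = 10.
The sequence repeats with period 44.
So u_{1085} = u_{1 + ((1085-1) mod 44)} = u_{29} = 25.

25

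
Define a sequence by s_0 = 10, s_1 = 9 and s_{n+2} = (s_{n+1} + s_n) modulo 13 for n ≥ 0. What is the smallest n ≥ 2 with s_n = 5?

Computing terms: s_0 = 10; s_1 = 9; s_2 = 6; s_3 = 2; s_4 = 8; s_5 = 10; s_6 = 5; s_7 = 2; s_8 = 7; s_9 = 9; s_{10} = 3; s_{11} = 12; s_{12} = 2; s_{13} = 1; s_{14} = 3; s_{15} = 4; s_{16} = 7; s_{17} = 11; s_{18} = 5; s_{19} = 3; s_{20} = 8; s_{21} = 11; s_{22} = 6; s_{23} = 4; s_{24} = 10; s_{25} = 1; s_{26} = 11; s_{27} = 12; s_{28} = 10; s_{29} = 9.
Since (s_{28}, s_{29}) = (s_0, s_1) = (10, 9) (two consecutive terms determine the rest), the sequence is periodic with period 28.
The value 5 first appears (with n ≥ 2) at s_6.

6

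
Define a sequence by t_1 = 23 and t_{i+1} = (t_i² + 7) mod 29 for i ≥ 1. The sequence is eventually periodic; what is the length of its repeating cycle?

t_1 = 23, t_2 = 14, t_3 = 0, t_4 = 7, t_5 = 27, t_6 = 11, t_7 = 12, t_8 = 6, t_9 = 14.
Since t_9 = t_2 = 14, the sequence is eventually periodic: after a pre-period of length 1 it cycles with period 7.

7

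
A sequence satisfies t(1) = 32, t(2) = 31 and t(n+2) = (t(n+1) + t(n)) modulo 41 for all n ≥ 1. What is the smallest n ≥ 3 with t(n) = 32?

32

Listing terms: t(1) = 32,  t(2) = 31,  t(3) = 22,  t(4) = 12,  t(5) = 34,  t(6) = 5,  t(7) = 39,  t(8) = 3,  t(9) = 1,  t(10) = 4,  t(11) = 5,  t(12) = 9,  t(13) = 14,  t(14) = 23,  t(15) = 37,  t(16) = 19,  t(17) = 15,  t(18) = 34,  t(19) = 8,  t(20) = 1,  t(21) = 9,  t(22) = 10,  t(23) = 19,  t(24) = 29,  t(25) = 7,  t(26) = 36,  t(27) = 2,  t(28) = 38,  t(29) = 40,  t(30) = 37,  t(31) = 36,  t(32) = 32,  t(33) = 27,  t(34) = 18,  t(35) = 4,  t(36) = 22,  t(37) = 26,  t(38) = 7,  t(39) = 33,  t(40) = 40,  t(41) = 32,  t(42) = 31.
Since (t(41), t(42)) = (t(1), t(2)) = (32, 31) (two consecutive terms determine the rest), the sequence is periodic with period 40.
The value 32 first appears (with n ≥ 3) at t(32).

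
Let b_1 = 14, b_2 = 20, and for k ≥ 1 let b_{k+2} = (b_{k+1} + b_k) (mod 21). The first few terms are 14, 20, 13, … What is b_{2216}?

Listing terms: b_1 = 14, b_2 = 20, b_3 = 13, b_4 = 12, b_5 = 4, b_6 = 16, b_7 = 20, b_8 = 15, b_9 = 14, b_{10} = 8, b_{11} = 1, b_{12} = 9, b_{13} = 10, b_{14} = 19, b_{15} = 8, b_{16} = 6, b_{17} = 14, b_{18} = 20.
The sequence repeats with period 16.
(2216 - 1) mod 16 = 7, so b_{2216} = b_8 = 15.

15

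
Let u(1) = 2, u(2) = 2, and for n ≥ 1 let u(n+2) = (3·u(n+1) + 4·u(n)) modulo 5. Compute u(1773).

Computing terms: u(1) = 2; u(2) = 2; u(3) = 4; u(4) = 0; u(5) = 1; u(6) = 3; u(7) = 3; u(8) = 1; u(9) = 0; u(10) = 4; u(11) = 2; u(12) = 2.
Since (u(11), u(12)) = (u(1), u(2)) = (2, 2) (two consecutive terms determine the rest), the sequence is periodic with period 10.
So u(1773) = u(1 + ((1773-1) mod 10)) = u(3) = 4.

4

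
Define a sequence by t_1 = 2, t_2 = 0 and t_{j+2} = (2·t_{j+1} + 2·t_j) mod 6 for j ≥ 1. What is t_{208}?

2

t_1 = 2, t_2 = 0, t_3 = 4, t_4 = 2, t_5 = 0.
The sequence repeats with period 3.
(208 - 1) mod 3 = 0, so t_{208} = t_1 = 2.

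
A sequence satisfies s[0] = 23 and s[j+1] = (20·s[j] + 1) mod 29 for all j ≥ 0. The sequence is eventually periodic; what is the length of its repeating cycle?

7

Listing terms: s[0] = 23, s[1] = 26, s[2] = 28, s[3] = 10, s[4] = 27, s[5] = 19, s[6] = 4, s[7] = 23.
The sequence repeats with period 7.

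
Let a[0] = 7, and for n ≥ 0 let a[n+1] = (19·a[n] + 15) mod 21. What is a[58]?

a[0] = 7, a[1] = 1, a[2] = 13, a[3] = 10, a[4] = 16, a[5] = 4, a[6] = 7.
The sequence repeats with period 6.
(58 - 0) mod 6 = 4, so a[58] = a[4] = 16.

16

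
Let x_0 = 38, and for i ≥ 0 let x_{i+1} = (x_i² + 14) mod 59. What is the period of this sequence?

We have x_0 = 38; x_1 = 42; x_2 = 8; x_3 = 19; x_4 = 21; x_5 = 42.
Since x_5 = x_1 = 42, the sequence is eventually periodic: after a pre-period of length 1 it cycles with period 4.

4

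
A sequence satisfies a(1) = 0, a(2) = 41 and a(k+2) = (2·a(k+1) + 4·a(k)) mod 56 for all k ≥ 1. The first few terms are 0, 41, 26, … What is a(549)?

8

Listing terms: a(1) = 0, a(2) = 41, a(3) = 26, a(4) = 48, a(5) = 32, a(6) = 32, a(7) = 24, a(8) = 8, a(9) = 0, a(10) = 32, a(11) = 8, a(12) = 32, a(13) = 40, a(14) = 40, a(15) = 16, a(16) = 24, a(17) = 0, a(18) = 40, a(19) = 24, a(20) = 40, a(21) = 8, a(22) = 8, a(23) = 48, a(24) = 16, a(25) = 0, a(26) = 8, a(27) = 16, a(28) = 8, a(29) = 24, a(30) = 24, a(31) = 32, a(32) = 48, a(33) = 0, a(34) = 24, a(35) = 48, a(36) = 24, a(37) = 16, a(38) = 16, a(39) = 40, a(40) = 32, a(41) = 0, a(42) = 16, a(43) = 32, a(44) = 16, a(45) = 48, a(46) = 48, a(47) = 8, a(48) = 40, a(49) = 0, a(50) = 48, a(51) = 40, a(52) = 48, a(53) = 32.
Since (a(52), a(53)) = (a(4), a(5)) = (48, 32) (two consecutive terms determine the rest), the sequence is eventually periodic: after a pre-period of length 3 it cycles with period 48.
For k ≥ 4, a(k) depends only on (k - 4) mod 48. (549 - 4) mod 48 = 17, so a(549) = a(21) = 8.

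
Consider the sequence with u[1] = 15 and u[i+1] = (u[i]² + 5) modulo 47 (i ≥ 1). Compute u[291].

Computing terms: u[1] = 15; u[2] = 42; u[3] = 30; u[4] = 12; u[5] = 8; u[6] = 22; u[7] = 19; u[8] = 37; u[9] = 11; u[10] = 32; u[11] = 42.
Since u[11] = u[2] = 42, the sequence is eventually periodic: after a pre-period of length 1 it cycles with period 9.
For i ≥ 2, u[i] depends only on (i - 2) mod 9. (291 - 2) mod 9 = 1, so u[291] = u[3] = 30.

30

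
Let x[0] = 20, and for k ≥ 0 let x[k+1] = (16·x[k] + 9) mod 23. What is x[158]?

We have x[0] = 20, x[1] = 7, x[2] = 6, x[3] = 13, x[4] = 10, x[5] = 8, x[6] = 22, x[7] = 16, x[8] = 12, x[9] = 17, x[10] = 5, x[11] = 20.
Since x[11] = x[0] = 20, the sequence is periodic with period 11.
(158 - 0) mod 11 = 4, so x[158] = x[4] = 10.

10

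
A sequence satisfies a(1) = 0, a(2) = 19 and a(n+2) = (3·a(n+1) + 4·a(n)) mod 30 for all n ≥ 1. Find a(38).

13

a(1) = 0,  a(2) = 19,  a(3) = 27,  a(4) = 7,  a(5) = 9,  a(6) = 25,  a(7) = 21,  a(8) = 13,  a(9) = 3,  a(10) = 1,  a(11) = 15,  a(12) = 19,  a(13) = 27.
Since (a(12), a(13)) = (a(2), a(3)) = (19, 27) (two consecutive terms determine the rest), the sequence is eventually periodic: after a pre-period of length 1 it cycles with period 10.
For n ≥ 2, a(n) depends only on (n - 2) mod 10. (38 - 2) mod 10 = 6, so a(38) = a(8) = 13.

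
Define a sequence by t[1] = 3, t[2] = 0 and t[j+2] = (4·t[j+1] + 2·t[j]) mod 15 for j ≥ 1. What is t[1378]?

t[1] = 3, t[2] = 0, t[3] = 6, t[4] = 9, t[5] = 3, t[6] = 0.
Since (t[5], t[6]) = (t[1], t[2]) = (3, 0) (two consecutive terms determine the rest), the sequence is periodic with period 4.
(1378 - 1) mod 4 = 1, so t[1378] = t[2] = 0.

0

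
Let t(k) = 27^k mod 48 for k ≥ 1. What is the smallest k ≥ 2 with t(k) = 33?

4

Listing terms: t(1) = 27; t(2) = 9; t(3) = 3; t(4) = 33; t(5) = 27.
Since t(5) = t(1) = 27, the sequence is periodic with period 4.
The value 33 first appears (with k ≥ 2) at t(4).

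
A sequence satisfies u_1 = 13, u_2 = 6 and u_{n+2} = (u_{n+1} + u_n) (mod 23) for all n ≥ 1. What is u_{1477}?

3

u_1 = 13; u_2 = 6; u_3 = 19; u_4 = 2; u_5 = 21; u_6 = 0; u_7 = 21; u_8 = 21; u_9 = 19; u_{10} = 17; u_{11} = 13; u_{12} = 7; u_{13} = 20; u_{14} = 4; u_{15} = 1; u_{16} = 5; u_{17} = 6; u_{18} = 11; u_{19} = 17; u_{20} = 5; u_{21} = 22; u_{22} = 4; u_{23} = 3; u_{24} = 7; u_{25} = 10; u_{26} = 17; u_{27} = 4; u_{28} = 21; u_{29} = 2; u_{30} = 0; u_{31} = 2; u_{32} = 2; u_{33} = 4; u_{34} = 6; u_{35} = 10; u_{36} = 16; u_{37} = 3; u_{38} = 19; u_{39} = 22; u_{40} = 18; u_{41} = 17; u_{42} = 12; u_{43} = 6; u_{44} = 18; u_{45} = 1; u_{46} = 19; u_{47} = 20; u_{48} = 16; u_{49} = 13; u_{50} = 6.
The sequence repeats with period 48.
(1477 - 1) mod 48 = 36, so u_{1477} = u_{37} = 3.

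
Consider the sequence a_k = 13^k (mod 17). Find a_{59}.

4

We have a_1 = 13,  a_2 = 16,  a_3 = 4,  a_4 = 1,  a_5 = 13.
Since a_5 = a_1 = 13, the sequence is periodic with period 4.
So a_{59} = a_{1 + ((59-1) mod 4)} = a_3 = 4.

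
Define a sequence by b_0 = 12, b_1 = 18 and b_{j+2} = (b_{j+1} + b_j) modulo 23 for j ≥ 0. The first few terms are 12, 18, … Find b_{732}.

b_0 = 12,  b_1 = 18,  b_2 = 7,  b_3 = 2,  b_4 = 9,  b_5 = 11,  b_6 = 20,  b_7 = 8,  b_8 = 5,  b_9 = 13,  b_{10} = 18,  b_{11} = 8,  b_{12} = 3,  b_{13} = 11,  b_{14} = 14,  b_{15} = 2,  b_{16} = 16,  b_{17} = 18,  b_{18} = 11,  b_{19} = 6,  b_{20} = 17,  b_{21} = 0,  b_{22} = 17,  b_{23} = 17,  b_{24} = 11,  b_{25} = 5,  b_{26} = 16,  b_{27} = 21,  b_{28} = 14,  b_{29} = 12,  b_{30} = 3,  b_{31} = 15,  b_{32} = 18,  b_{33} = 10,  b_{34} = 5,  b_{35} = 15,  b_{36} = 20,  b_{37} = 12,  b_{38} = 9,  b_{39} = 21,  b_{40} = 7,  b_{41} = 5,  b_{42} = 12,  b_{43} = 17,  b_{44} = 6,  b_{45} = 0,  b_{46} = 6,  b_{47} = 6,  b_{48} = 12,  b_{49} = 18.
Since (b_{48}, b_{49}) = (b_0, b_1) = (12, 18) (two consecutive terms determine the rest), the sequence is periodic with period 48.
So b_{732} = b_{0 + ((732-0) mod 48)} = b_{12} = 3.

3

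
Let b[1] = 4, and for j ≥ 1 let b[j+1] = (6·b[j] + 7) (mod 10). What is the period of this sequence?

5

b[1] = 4; b[2] = 1; b[3] = 3; b[4] = 5; b[5] = 7; b[6] = 9; b[7] = 1.
Since b[7] = b[2] = 1, the sequence is eventually periodic: after a pre-period of length 1 it cycles with period 5.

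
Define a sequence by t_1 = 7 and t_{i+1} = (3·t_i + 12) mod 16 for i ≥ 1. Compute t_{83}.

15

Listing terms: t_1 = 7; t_2 = 1; t_3 = 15; t_4 = 9; t_5 = 7.
The sequence repeats with period 4.
So t_{83} = t_{1 + ((83-1) mod 4)} = t_3 = 15.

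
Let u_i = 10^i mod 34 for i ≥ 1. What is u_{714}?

u_1 = 10,  u_2 = 32,  u_3 = 14,  u_4 = 4,  u_5 = 6,  u_6 = 26,  u_7 = 22,  u_8 = 16,  u_9 = 24,  u_{10} = 2,  u_{11} = 20,  u_{12} = 30,  u_{13} = 28,  u_{14} = 8,  u_{15} = 12,  u_{16} = 18,  u_{17} = 10.
The sequence repeats with period 16.
(714 - 1) mod 16 = 9, so u_{714} = u_{10} = 2.

2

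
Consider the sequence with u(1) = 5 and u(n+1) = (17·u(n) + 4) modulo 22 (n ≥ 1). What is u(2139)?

7

Computing terms: u(1) = 5; u(2) = 1; u(3) = 21; u(4) = 9; u(5) = 3; u(6) = 11; u(7) = 15; u(8) = 17; u(9) = 7; u(10) = 13; u(11) = 5.
Since u(11) = u(1) = 5, the sequence is periodic with period 10.
So u(2139) = u(1 + ((2139-1) mod 10)) = u(9) = 7.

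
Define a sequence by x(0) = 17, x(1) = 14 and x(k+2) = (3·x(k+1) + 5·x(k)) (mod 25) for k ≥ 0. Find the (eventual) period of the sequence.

We have x(0) = 17; x(1) = 14; x(2) = 2; x(3) = 1; x(4) = 13; x(5) = 19; x(6) = 22; x(7) = 11; x(8) = 18; x(9) = 9; x(10) = 17; x(11) = 21; x(12) = 23; x(13) = 24; x(14) = 12; x(15) = 6; x(16) = 3; x(17) = 14; x(18) = 7; x(19) = 16; x(20) = 8; x(21) = 4; x(22) = 2; x(23) = 1.
Since (x(22), x(23)) = (x(2), x(3)) = (2, 1) (two consecutive terms determine the rest), the sequence is eventually periodic: after a pre-period of length 2 it cycles with period 20.

20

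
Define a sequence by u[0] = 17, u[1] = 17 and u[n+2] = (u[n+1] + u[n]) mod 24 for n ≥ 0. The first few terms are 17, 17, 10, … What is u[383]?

0

Listing terms: u[0] = 17,  u[1] = 17,  u[2] = 10,  u[3] = 3,  u[4] = 13,  u[5] = 16,  u[6] = 5,  u[7] = 21,  u[8] = 2,  u[9] = 23,  u[10] = 1,  u[11] = 0,  u[12] = 1,  u[13] = 1,  u[14] = 2,  u[15] = 3,  u[16] = 5,  u[17] = 8,  u[18] = 13,  u[19] = 21,  u[20] = 10,  u[21] = 7,  u[22] = 17,  u[23] = 0,  u[24] = 17,  u[25] = 17.
Since (u[24], u[25]) = (u[0], u[1]) = (17, 17) (two consecutive terms determine the rest), the sequence is periodic with period 24.
(383 - 0) mod 24 = 23, so u[383] = u[23] = 0.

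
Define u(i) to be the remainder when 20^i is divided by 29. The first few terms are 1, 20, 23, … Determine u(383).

Listing terms: u(0) = 1,  u(1) = 20,  u(2) = 23,  u(3) = 25,  u(4) = 7,  u(5) = 24,  u(6) = 16,  u(7) = 1.
The sequence repeats with period 7.
(383 - 0) mod 7 = 5, so u(383) = u(5) = 24.

24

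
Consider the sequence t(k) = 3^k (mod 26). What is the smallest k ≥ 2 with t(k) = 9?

Computing terms: t(1) = 3,  t(2) = 9,  t(3) = 1,  t(4) = 3.
The sequence repeats with period 3.
The value 9 first appears (with k ≥ 2) at t(2).

2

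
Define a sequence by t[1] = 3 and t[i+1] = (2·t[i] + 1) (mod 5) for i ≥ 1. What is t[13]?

Listing terms: t[1] = 3, t[2] = 2, t[3] = 0, t[4] = 1, t[5] = 3.
Since t[5] = t[1] = 3, the sequence is periodic with period 4.
(13 - 1) mod 4 = 0, so t[13] = t[1] = 3.

3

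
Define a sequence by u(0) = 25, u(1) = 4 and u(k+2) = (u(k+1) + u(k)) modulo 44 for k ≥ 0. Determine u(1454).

29

Computing terms: u(0) = 25, u(1) = 4, u(2) = 29, u(3) = 33, u(4) = 18, u(5) = 7, u(6) = 25, u(7) = 32, u(8) = 13, u(9) = 1, u(10) = 14, u(11) = 15, u(12) = 29, u(13) = 0, u(14) = 29, u(15) = 29, u(16) = 14, u(17) = 43, u(18) = 13, u(19) = 12, u(20) = 25, u(21) = 37, u(22) = 18, u(23) = 11, u(24) = 29, u(25) = 40, u(26) = 25, u(27) = 21, u(28) = 2, u(29) = 23, u(30) = 25, u(31) = 4.
Since (u(30), u(31)) = (u(0), u(1)) = (25, 4) (two consecutive terms determine the rest), the sequence is periodic with period 30.
(1454 - 0) mod 30 = 14, so u(1454) = u(14) = 29.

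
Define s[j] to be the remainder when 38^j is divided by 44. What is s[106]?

16

Computing terms: s[0] = 1,  s[1] = 38,  s[2] = 36,  s[3] = 4,  s[4] = 20,  s[5] = 12,  s[6] = 16,  s[7] = 36.
Since s[7] = s[2] = 36, the sequence is eventually periodic: after a pre-period of length 2 it cycles with period 5.
For j ≥ 2, s[j] depends only on (j - 2) mod 5. (106 - 2) mod 5 = 4, so s[106] = s[6] = 16.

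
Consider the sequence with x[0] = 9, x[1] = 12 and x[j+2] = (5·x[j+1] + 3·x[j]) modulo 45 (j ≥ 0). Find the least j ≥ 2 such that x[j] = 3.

5

Listing terms: x[0] = 9, x[1] = 12, x[2] = 42, x[3] = 21, x[4] = 6, x[5] = 3, x[6] = 33, x[7] = 39, x[8] = 24, x[9] = 12, x[10] = 42.
Since (x[9], x[10]) = (x[1], x[2]) = (12, 42) (two consecutive terms determine the rest), the sequence is eventually periodic: after a pre-period of length 1 it cycles with period 8.
The value 3 first appears (with j ≥ 2) at x[5].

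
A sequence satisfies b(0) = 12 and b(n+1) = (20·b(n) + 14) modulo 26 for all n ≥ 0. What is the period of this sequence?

12

We have b(0) = 12; b(1) = 20; b(2) = 24; b(3) = 0; b(4) = 14; b(5) = 8; b(6) = 18; b(7) = 10; b(8) = 6; b(9) = 4; b(10) = 16; b(11) = 22; b(12) = 12.
The sequence repeats with period 12.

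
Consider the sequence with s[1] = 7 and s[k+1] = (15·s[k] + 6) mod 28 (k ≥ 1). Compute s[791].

We have s[1] = 7,  s[2] = 27,  s[3] = 19,  s[4] = 11,  s[5] = 3,  s[6] = 23,  s[7] = 15,  s[8] = 7.
The sequence repeats with period 7.
(791 - 1) mod 7 = 6, so s[791] = s[7] = 15.

15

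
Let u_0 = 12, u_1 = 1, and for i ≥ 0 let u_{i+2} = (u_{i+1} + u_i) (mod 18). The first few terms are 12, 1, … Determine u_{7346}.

13

Listing terms: u_0 = 12, u_1 = 1, u_2 = 13, u_3 = 14, u_4 = 9, u_5 = 5, u_6 = 14, u_7 = 1, u_8 = 15, u_9 = 16, u_{10} = 13, u_{11} = 11, u_{12} = 6, u_{13} = 17, u_{14} = 5, u_{15} = 4, u_{16} = 9, u_{17} = 13, u_{18} = 4, u_{19} = 17, u_{20} = 3, u_{21} = 2, u_{22} = 5, u_{23} = 7, u_{24} = 12, u_{25} = 1.
Since (u_{24}, u_{25}) = (u_0, u_1) = (12, 1) (two consecutive terms determine the rest), the sequence is periodic with period 24.
(7346 - 0) mod 24 = 2, so u_{7346} = u_2 = 13.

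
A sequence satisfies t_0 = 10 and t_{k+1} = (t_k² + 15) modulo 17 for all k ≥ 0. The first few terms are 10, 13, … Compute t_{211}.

13

t_0 = 10,  t_1 = 13,  t_2 = 14,  t_3 = 7,  t_4 = 13.
Since t_4 = t_1 = 13, the sequence is eventually periodic: after a pre-period of length 1 it cycles with period 3.
For k ≥ 1, t_k depends only on (k - 1) mod 3. (211 - 1) mod 3 = 0, so t_{211} = t_1 = 13.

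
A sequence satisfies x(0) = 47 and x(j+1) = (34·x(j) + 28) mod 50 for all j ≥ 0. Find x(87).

6

x(0) = 47, x(1) = 26, x(2) = 12, x(3) = 36, x(4) = 2, x(5) = 46, x(6) = 42, x(7) = 6, x(8) = 32, x(9) = 16, x(10) = 22, x(11) = 26.
Since x(11) = x(1) = 26, the sequence is eventually periodic: after a pre-period of length 1 it cycles with period 10.
For j ≥ 1, x(j) depends only on (j - 1) mod 10. (87 - 1) mod 10 = 6, so x(87) = x(7) = 6.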